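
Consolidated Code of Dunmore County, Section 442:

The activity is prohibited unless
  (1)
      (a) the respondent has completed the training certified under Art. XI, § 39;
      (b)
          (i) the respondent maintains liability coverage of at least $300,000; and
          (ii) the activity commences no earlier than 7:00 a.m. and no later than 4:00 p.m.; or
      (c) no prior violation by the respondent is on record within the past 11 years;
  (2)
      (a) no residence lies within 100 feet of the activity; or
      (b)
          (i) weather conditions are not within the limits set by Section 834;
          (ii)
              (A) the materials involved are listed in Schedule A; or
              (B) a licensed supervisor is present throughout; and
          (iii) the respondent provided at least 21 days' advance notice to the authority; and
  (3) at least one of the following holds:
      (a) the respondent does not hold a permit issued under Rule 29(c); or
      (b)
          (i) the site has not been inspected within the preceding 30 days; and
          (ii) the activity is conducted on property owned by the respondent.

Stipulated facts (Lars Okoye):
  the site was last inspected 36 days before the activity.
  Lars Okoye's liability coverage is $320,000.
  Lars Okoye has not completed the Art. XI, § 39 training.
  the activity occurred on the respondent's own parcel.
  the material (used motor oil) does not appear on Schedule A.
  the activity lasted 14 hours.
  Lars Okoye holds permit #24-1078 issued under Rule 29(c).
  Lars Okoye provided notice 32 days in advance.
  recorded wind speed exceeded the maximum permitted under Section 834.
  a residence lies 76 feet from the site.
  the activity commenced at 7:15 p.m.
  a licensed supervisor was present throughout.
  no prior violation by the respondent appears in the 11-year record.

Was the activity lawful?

Yes — lawful.

(a) training certified — not satisfied.
(i) coverage ≥ $300,000 — satisfied.
(ii) start within hours — not satisfied.
So (b) is not satisfied (T AND F).
(c) no prior violation — satisfied.
(1) = F OR F OR T = true.
(a) no residence in 100 ft — not met.
(i) not (weather ok) — satisfied.
(A) Schedule A material — not satisfied.
(B) supervisor present — holds.
So (ii) is satisfied (F OR T).
(iii) ≥21 days' notice — holds.
So (b) is satisfied (T AND T AND T).
So (2) is satisfied (F OR T).
(a) not (holds permit) — fails.
(i) not (site inspected) — holds.
(ii) own property — satisfied.
(b): T AND T → true.
(3) = F OR T = true.
So Overall is satisfied (T AND T AND T).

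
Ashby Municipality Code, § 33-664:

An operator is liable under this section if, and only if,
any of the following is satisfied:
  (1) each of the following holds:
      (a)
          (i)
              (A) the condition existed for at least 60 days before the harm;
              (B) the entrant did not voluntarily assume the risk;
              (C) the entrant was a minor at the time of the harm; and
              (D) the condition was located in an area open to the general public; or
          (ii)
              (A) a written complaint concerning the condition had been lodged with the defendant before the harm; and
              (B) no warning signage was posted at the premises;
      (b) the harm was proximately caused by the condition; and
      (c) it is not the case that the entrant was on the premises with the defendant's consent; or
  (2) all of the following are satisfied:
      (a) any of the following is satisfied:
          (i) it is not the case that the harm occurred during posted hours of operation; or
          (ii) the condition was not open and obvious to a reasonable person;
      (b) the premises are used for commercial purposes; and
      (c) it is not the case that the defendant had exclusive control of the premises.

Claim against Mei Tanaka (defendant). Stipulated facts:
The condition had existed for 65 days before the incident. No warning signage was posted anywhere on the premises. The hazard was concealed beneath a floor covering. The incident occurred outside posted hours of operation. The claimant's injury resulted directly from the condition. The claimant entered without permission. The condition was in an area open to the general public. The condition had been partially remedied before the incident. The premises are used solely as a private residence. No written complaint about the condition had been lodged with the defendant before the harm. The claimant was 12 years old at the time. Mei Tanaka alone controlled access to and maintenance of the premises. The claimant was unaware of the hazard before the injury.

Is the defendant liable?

Yes — liable.

(A) condition ≥60 days old — holds.
(B) no assumed risk — holds.
(C) entrant a minor — met.
(D) public area — holds.
(i) = T AND T AND T AND T = true.
(A) complaint lodged — not satisfied.
(B) no signage posted — satisfied.
(ii) = F AND T = false.
(a): T OR F → true.
(b) proximate cause — met.
(c) not (consent to enter) — holds.
So (1) is satisfied (T AND T AND T).
(i) not (during posted hours) — satisfied.
(ii) not open/obvious — satisfied.
(a) = T OR T = true.
(b) commercial use — fails.
(c) not (exclusive control) — not met.
(2): T AND F AND F → false.
Overall = T OR F = true.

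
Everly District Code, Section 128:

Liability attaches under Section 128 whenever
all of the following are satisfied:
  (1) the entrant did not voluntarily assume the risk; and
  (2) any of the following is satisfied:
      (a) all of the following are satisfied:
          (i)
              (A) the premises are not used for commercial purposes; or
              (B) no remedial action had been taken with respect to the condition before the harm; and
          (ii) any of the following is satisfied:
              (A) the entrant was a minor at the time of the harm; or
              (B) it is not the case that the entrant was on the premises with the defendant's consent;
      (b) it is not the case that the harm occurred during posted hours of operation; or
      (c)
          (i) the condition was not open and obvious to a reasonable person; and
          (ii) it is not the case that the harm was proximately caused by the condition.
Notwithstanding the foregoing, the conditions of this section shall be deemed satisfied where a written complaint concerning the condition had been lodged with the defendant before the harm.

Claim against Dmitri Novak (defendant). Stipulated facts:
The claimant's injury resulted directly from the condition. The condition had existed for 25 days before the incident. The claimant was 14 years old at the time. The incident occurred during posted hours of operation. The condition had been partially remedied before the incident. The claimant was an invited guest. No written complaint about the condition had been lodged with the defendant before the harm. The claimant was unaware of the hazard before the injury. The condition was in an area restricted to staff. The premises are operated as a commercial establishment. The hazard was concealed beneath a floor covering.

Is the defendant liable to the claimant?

(1) no assumed risk — met.
(A) not (commercial use) — not met.
(B) no remedial action — fails.
So (i) is not satisfied (F OR F).
(A) entrant a minor — holds.
(B) not (consent to enter) — not met.
(ii) = T OR F = true.
(a): F AND T → false.
(b) not (during posted hours) — not met.
(i) not open/obvious — satisfied.
(ii) not (proximate cause) — fails.
(c) = T AND F = false.
So (2) is not satisfied (F OR F OR F).
So Overall is not satisfied (T AND F).
Exception (complaint lodged) — not satisfied.
Result: main false OR exception false → false.

No — not liable.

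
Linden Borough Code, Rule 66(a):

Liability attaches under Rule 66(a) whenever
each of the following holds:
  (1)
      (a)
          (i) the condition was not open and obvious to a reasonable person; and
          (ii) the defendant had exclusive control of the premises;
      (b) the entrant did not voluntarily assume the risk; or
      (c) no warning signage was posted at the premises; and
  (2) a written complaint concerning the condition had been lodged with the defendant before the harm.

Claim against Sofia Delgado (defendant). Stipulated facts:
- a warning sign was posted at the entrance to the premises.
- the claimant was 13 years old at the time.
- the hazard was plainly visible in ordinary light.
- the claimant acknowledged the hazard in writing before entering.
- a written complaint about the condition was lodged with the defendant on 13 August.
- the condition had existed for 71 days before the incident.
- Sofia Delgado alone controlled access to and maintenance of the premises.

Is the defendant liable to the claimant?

(i) not open/obvious — not met.
(ii) exclusive control — met.
So (a) is not satisfied (F AND T).
(b) no assumed risk — fails.
(c) no signage posted — fails.
(1): F OR F OR F → false.
(2) complaint lodged — holds.
So Overall is not satisfied (F AND T).

No — not liable.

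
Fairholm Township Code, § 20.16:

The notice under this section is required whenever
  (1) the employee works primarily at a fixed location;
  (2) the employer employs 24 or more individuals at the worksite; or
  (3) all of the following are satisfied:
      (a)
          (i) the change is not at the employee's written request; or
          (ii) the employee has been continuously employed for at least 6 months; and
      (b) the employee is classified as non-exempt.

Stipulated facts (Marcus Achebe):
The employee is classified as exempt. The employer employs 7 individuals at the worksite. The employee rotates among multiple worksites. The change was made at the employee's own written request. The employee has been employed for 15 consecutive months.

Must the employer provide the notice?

(1) fixed location — not satisfied.
(2) ≥ 24 at site — not satisfied.
(i) not employee-requested — not satisfied.
(ii) tenure ≥ 6 mo. — met.
(a): F OR T → true.
(b) non-exempt — fails.
(3): T AND F → false.
So Overall is not satisfied (F OR F OR F).

No — not required.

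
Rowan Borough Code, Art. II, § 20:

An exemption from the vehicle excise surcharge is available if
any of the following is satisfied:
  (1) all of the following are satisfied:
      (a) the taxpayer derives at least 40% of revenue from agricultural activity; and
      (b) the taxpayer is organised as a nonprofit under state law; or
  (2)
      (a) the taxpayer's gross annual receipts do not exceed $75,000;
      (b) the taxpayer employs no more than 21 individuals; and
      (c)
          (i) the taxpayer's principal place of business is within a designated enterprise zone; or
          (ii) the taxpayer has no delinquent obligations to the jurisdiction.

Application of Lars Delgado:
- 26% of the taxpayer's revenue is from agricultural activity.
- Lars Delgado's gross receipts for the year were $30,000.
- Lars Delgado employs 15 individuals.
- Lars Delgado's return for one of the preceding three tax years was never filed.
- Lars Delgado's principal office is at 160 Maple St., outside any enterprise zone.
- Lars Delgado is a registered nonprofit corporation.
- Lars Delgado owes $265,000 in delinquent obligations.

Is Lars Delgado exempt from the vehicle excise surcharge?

No — not exempt.

(a) ≥40% agricultural — fails.
(b) nonprofit — satisfied.
(1) = F AND T = false.
(a) receipts ≤ $75,000 — met.
(b) ≤ 21 employees — holds.
(i) in enterprise zone — not met.
(ii) no delinquency — not met.
So (c) is not satisfied (F OR F).
(2): T AND T AND F → false.
Overall = F OR F = false.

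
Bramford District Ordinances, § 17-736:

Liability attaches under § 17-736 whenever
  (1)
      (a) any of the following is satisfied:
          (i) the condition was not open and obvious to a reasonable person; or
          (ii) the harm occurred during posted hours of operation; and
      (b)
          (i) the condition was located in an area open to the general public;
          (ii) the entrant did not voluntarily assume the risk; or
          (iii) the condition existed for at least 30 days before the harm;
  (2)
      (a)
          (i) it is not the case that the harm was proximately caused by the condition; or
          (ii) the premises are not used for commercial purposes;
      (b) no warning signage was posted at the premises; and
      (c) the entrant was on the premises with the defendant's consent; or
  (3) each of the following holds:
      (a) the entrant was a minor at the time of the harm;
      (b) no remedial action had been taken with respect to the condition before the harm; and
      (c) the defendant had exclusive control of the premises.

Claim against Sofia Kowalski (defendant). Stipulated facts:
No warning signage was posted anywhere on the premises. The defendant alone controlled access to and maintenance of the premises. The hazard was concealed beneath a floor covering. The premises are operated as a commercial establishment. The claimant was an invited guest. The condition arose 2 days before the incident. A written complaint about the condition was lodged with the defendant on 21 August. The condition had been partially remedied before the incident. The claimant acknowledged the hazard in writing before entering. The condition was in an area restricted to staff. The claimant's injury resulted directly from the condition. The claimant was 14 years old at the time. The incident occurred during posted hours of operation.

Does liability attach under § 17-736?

(i) not open/obvious — met.
(ii) during posted hours — satisfied.
(a) = T OR T = true.
(i) public area — not met.
(ii) no assumed risk — fails.
(iii) condition ≥30 days old — not satisfied.
So (b) is not satisfied (F OR F OR F).
(1): T AND F → false.
(i) not (proximate cause) — not satisfied.
(ii) not (commercial use) — fails.
(a) = F OR F = false.
(b) no signage posted — holds.
(c) consent to enter — met.
(2): F AND T AND T → false.
(a) entrant a minor — satisfied.
(b) no remedial action — fails.
(c) exclusive control — met.
(3) = T AND F AND T = false.
Overall: F OR F OR F → false.

No — not liable.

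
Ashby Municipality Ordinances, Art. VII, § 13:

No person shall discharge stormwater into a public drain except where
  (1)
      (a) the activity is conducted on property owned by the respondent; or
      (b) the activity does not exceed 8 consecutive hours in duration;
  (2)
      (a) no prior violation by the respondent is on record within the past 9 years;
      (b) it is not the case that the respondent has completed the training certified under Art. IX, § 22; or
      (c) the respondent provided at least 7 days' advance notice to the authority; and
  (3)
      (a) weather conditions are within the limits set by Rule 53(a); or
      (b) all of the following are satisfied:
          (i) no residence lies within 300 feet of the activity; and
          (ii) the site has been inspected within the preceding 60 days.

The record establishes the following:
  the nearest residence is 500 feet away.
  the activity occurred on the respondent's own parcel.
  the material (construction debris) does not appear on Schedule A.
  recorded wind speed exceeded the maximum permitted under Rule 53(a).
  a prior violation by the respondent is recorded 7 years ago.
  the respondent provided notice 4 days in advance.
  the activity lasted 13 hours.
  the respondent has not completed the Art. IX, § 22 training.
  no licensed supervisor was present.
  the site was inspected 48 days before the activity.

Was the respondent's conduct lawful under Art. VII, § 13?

(a) own property — met.
(b) ≤ 8 hrs duration — not met.
(1) = T OR F = true.
(a) no prior violation — not met.
(b) not (training certified) — holds.
(c) ≥7 days' notice — fails.
So (2) is satisfied (F OR T OR F).
(a) weather ok — not satisfied.
(i) no residence in 300 ft — met.
(ii) site inspected — met.
(b): T AND T → true.
So (3) is satisfied (F OR T).
Overall = T AND T AND T = true.

Yes — lawful.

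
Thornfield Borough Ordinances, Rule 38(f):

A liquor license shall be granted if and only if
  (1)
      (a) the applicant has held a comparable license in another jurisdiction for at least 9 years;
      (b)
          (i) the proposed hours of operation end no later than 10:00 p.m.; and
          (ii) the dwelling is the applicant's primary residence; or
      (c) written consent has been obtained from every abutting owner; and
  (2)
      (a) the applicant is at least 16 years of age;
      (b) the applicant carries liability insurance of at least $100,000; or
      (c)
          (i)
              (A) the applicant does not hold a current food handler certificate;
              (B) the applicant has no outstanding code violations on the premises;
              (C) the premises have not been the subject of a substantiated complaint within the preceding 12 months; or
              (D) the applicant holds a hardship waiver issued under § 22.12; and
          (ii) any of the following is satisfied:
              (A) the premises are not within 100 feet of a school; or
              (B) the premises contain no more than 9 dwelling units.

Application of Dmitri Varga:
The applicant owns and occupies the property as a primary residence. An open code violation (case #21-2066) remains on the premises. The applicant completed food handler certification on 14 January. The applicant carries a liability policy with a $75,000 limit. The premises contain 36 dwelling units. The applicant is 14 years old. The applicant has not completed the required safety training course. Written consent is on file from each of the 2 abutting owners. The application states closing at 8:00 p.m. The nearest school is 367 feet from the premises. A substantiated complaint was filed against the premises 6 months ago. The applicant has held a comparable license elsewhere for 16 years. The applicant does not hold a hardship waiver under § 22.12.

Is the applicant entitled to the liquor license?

No — denied.

(a) prior license ≥ 9 yr — met.
(i) closes by 10 p.m. — satisfied.
(ii) primary residence — satisfied.
(b) = T AND T = true.
(c) all abutters consent — holds.
(1): T OR T OR T → true.
(a) age ≥ 16 — not met.
(b) insurance ≥ $100,000 — not met.
(A) not (food handler cert.) — not met.
(B) no code violations — not met.
(C) no complaint in 12 mo. — not satisfied.
(D) hardship waiver — fails.
(i) = F OR F OR F OR F = false.
(A) ≥100 ft from school — met.
(B) ≤ 9 units — not satisfied.
(ii) = T OR F = true.
(c) = F AND T = false.
(2): F OR F OR F → false.
Overall = T AND F = false.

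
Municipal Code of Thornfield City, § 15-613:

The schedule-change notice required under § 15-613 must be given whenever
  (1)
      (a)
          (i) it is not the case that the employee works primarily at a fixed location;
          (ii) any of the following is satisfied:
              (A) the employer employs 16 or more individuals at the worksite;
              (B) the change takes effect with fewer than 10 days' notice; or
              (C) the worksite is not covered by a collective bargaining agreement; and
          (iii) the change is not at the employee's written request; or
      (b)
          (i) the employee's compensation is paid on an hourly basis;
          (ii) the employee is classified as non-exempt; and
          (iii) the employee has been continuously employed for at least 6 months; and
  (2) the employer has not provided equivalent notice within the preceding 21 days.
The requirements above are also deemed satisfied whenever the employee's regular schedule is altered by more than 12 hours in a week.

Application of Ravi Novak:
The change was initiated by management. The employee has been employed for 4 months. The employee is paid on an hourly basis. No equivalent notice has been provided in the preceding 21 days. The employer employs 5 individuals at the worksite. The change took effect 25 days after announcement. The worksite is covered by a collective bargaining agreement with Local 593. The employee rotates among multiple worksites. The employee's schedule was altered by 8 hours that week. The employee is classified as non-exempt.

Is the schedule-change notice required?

No — not required.

(i) not (fixed location) — met.
(A) ≥ 16 at site — not met.
(B) < 10 days' notice — not satisfied.
(C) no CBA — not satisfied.
So (ii) is not satisfied (F OR F OR F).
(iii) not employee-requested — satisfied.
(a): T AND F AND T → false.
(i) hourly-paid — satisfied.
(ii) non-exempt — holds.
(iii) tenure ≥ 6 mo. — not met.
(b): T AND T AND F → false.
(1): F OR F → false.
(2) no recent notice — holds.
Overall: F AND T → false.
Exception (schedule shift > 12h) — not satisfied.
Result: main false OR exception false → false.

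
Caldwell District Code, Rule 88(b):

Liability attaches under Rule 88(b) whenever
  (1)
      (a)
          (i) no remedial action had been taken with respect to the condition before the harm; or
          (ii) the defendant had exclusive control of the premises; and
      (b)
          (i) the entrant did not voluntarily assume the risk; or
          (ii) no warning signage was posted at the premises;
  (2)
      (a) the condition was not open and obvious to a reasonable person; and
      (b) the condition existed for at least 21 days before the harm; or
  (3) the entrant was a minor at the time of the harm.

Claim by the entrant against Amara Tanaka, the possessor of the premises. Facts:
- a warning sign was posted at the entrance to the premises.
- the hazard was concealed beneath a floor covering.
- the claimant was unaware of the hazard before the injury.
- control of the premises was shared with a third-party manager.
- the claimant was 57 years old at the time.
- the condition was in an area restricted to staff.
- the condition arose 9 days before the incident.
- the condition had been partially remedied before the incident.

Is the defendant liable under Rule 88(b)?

(i) no remedial action — not satisfied.
(ii) exclusive control — not satisfied.
(a) = F OR F = false.
(i) no assumed risk — met.
(ii) no signage posted — fails.
(b): T OR F → true.
(1): F AND T → false.
(a) not open/obvious — satisfied.
(b) condition ≥21 days old — not satisfied.
(2): T AND F → false.
(3) entrant a minor — not met.
So Overall is not satisfied (F OR F OR F).

No — not liable.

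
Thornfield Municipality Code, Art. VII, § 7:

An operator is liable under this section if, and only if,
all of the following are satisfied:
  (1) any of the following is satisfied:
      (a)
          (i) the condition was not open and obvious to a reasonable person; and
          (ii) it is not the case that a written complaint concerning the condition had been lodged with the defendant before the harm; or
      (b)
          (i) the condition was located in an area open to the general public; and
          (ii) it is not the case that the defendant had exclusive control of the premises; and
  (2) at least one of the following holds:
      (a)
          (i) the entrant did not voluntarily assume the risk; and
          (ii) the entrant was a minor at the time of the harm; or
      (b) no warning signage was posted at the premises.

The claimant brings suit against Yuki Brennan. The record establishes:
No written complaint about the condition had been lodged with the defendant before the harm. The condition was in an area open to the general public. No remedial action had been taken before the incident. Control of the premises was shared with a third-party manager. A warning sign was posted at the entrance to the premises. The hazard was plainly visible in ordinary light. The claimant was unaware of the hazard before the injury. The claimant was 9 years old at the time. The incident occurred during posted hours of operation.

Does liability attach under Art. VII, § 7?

Yes — liable.

(i) not open/obvious — not met.
(ii) not (complaint lodged) — holds.
So (a) is not satisfied (F AND T).
(i) public area — satisfied.
(ii) not (exclusive control) — holds.
(b) = T AND T = true.
So (1) is satisfied (F OR T).
(i) no assumed risk — met.
(ii) entrant a minor — met.
(a) = T AND T = true.
(b) no signage posted — not met.
(2) = T OR F = true.
So Overall is satisfied (T AND T).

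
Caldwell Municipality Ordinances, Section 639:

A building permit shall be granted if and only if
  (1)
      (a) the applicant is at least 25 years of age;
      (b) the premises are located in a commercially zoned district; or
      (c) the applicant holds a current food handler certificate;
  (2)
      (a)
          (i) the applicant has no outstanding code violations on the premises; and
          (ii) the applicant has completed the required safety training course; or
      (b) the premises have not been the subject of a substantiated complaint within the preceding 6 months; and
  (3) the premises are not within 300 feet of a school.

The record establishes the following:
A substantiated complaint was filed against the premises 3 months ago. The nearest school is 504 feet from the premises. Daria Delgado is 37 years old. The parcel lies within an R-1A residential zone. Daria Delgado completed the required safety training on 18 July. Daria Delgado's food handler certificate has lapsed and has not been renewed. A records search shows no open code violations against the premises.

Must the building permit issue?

Yes — granted.

(a) age ≥ 25 — holds.
(b) commercially zoned — not satisfied.
(c) food handler cert. — fails.
(1): T OR F OR F → true.
(i) no code violations — satisfied.
(ii) safety training — met.
(a) = T AND T = true.
(b) no complaint in 6 mo. — not met.
So (2) is satisfied (T OR F).
(3) ≥300 ft from school — satisfied.
Overall = T AND T AND T = true.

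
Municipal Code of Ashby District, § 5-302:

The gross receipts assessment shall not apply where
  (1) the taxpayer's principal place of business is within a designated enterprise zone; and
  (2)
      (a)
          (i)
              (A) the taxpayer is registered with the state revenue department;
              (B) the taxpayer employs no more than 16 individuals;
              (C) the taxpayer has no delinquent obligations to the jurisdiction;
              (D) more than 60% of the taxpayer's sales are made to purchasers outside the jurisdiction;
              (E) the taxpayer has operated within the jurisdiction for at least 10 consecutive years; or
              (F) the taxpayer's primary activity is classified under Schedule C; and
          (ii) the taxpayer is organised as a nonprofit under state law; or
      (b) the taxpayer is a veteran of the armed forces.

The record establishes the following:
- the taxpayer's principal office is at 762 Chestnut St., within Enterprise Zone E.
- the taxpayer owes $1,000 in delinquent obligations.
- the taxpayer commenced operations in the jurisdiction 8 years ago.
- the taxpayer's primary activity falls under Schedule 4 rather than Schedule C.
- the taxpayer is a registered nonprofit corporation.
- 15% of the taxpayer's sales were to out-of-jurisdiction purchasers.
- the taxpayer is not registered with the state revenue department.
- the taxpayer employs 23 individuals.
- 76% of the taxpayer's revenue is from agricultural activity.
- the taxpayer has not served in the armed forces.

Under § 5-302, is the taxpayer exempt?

(1) in enterprise zone — holds.
(A) state-registered — fails.
(B) ≤ 16 employees — not satisfied.
(C) no delinquency — fails.
(D) >60% out-of-jur. sales — not satisfied.
(E) ≥ 10 yrs in jurisdiction — not satisfied.
(F) Schedule C activity — fails.
(i): F OR F OR F OR F OR F OR F → false.
(ii) nonprofit — satisfied.
(a): F AND T → false.
(b) veteran — not satisfied.
So (2) is not satisfied (F OR F).
Overall = T AND F = false.

No — not exempt.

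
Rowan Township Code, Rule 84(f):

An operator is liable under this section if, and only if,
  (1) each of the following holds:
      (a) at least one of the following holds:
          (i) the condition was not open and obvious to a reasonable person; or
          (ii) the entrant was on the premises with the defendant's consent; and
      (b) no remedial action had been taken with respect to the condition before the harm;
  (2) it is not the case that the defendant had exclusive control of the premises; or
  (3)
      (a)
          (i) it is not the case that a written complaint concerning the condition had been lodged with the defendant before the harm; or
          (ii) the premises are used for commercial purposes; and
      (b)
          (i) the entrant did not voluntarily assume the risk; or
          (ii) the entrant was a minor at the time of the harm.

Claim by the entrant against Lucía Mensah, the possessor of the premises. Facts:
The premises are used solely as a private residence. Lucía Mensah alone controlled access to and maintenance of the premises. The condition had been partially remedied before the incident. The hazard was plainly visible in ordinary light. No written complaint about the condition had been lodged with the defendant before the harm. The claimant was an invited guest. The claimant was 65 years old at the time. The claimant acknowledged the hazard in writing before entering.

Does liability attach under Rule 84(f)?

(i) not open/obvious — not met.
(ii) consent to enter — met.
(a) = F OR T = true.
(b) no remedial action — fails.
(1): T AND F → false.
(2) not (exclusive control) — not satisfied.
(i) not (complaint lodged) — satisfied.
(ii) commercial use — fails.
(a) = T OR F = true.
(i) no assumed risk — not satisfied.
(ii) entrant a minor — fails.
(b) = F OR F = false.
(3): T AND F → false.
Overall: F OR F OR F → false.

No — not liable.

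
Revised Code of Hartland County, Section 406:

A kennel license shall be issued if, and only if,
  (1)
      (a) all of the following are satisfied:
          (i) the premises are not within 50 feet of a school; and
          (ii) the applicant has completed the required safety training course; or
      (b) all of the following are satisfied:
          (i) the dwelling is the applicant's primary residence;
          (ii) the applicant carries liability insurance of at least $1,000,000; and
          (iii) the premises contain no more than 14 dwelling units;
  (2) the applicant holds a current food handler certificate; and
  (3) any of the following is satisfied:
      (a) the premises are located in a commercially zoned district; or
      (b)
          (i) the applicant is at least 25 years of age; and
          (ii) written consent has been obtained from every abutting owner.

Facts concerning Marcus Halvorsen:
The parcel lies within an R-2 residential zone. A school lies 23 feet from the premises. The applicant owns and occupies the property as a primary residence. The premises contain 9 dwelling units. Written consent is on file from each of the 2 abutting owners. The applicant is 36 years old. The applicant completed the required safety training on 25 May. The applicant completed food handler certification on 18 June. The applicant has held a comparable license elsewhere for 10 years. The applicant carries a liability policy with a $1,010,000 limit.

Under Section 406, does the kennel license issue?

(i) ≥50 ft from school — not met.
(ii) safety training — holds.
(a) = F AND T = false.
(i) primary residence — satisfied.
(ii) insurance ≥ $1,000,000 — satisfied.
(iii) ≤ 14 units — holds.
(b) = T AND T AND T = true.
So (1) is satisfied (F OR T).
(2) food handler cert. — met.
(a) commercially zoned — not met.
(i) age ≥ 25 — satisfied.
(ii) all abutters consent — satisfied.
(b): T AND T → true.
(3): F OR T → true.
So Overall is satisfied (T AND T AND T).

Yes — granted.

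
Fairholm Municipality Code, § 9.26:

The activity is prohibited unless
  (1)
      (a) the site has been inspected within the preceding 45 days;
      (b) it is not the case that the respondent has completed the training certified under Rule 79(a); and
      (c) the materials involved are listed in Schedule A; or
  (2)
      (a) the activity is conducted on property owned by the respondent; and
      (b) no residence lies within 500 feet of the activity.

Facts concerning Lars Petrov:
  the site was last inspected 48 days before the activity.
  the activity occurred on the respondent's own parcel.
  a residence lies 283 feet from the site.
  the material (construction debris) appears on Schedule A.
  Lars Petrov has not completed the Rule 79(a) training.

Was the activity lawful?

(a) site inspected — not met.
(b) not (training certified) — met.
(c) Schedule A material — holds.
So (1) is not satisfied (F AND T AND T).
(a) own property — holds.
(b) no residence in 500 ft — fails.
(2): T AND F → false.
Overall = F OR F = false.

No — unlawful.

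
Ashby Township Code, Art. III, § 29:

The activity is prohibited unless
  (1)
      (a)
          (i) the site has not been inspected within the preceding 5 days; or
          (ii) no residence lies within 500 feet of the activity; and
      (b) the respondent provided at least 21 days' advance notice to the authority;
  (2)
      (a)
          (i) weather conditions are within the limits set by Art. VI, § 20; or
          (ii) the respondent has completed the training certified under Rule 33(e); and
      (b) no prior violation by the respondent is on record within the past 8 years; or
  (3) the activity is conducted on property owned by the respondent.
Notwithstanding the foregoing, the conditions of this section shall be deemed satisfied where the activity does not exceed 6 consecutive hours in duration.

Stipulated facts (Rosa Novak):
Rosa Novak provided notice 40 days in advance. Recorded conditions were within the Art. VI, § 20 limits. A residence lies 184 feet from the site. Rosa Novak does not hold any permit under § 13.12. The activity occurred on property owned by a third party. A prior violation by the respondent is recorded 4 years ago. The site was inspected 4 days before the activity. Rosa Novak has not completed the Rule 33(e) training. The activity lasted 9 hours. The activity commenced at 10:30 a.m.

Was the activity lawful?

(i) not (site inspected) — not met.
(ii) no residence in 500 ft — not satisfied.
(a) = F OR F = false.
(b) ≥21 days' notice — satisfied.
(1): F AND T → false.
(i) weather ok — holds.
(ii) training certified — not satisfied.
(a): T OR F → true.
(b) no prior violation — not met.
So (2) is not satisfied (T AND F).
(3) own property — fails.
Overall = F OR F OR F = false.
Exception (≤ 6 hrs duration) — not satisfied.
Result: main false OR exception false → false.

No — unlawful.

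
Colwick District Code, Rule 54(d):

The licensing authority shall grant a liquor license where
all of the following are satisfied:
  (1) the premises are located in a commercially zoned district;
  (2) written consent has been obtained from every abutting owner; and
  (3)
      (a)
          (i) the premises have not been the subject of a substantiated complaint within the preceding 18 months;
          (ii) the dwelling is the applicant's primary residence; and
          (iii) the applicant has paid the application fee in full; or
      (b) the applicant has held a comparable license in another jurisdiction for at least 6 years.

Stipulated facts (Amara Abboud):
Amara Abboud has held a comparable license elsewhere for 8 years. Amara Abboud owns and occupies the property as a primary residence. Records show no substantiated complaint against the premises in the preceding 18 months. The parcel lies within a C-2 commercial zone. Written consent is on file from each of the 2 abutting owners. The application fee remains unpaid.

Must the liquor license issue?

(1) commercially zoned — satisfied.
(2) all abutters consent — holds.
(i) no complaint in 18 mo. — satisfied.
(ii) primary residence — satisfied.
(iii) fee paid — not met.
So (a) is not satisfied (T AND T AND F).
(b) prior license ≥ 6 yr — satisfied.
(3): F OR T → true.
Overall = T AND T AND T = true.

Yes — granted.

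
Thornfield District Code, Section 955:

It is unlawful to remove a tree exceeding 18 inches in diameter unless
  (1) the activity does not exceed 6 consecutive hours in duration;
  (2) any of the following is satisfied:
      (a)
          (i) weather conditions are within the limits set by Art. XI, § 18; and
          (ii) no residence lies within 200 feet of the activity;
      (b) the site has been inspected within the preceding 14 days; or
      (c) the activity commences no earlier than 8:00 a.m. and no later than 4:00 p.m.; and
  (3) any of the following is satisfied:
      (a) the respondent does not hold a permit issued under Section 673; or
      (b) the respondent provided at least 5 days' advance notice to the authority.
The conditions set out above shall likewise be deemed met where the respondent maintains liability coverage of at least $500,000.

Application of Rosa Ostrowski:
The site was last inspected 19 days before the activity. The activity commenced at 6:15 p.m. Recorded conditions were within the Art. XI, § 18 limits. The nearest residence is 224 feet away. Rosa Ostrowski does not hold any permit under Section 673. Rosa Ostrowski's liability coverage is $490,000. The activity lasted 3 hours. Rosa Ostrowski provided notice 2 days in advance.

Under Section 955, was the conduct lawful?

Yes — lawful.

(1) ≤ 6 hrs duration — holds.
(i) weather ok — holds.
(ii) no residence in 200 ft — holds.
So (a) is satisfied (T AND T).
(b) site inspected — not satisfied.
(c) start within hours — fails.
(2) = T OR F OR F = true.
(a) not (holds permit) — satisfied.
(b) ≥5 days' notice — fails.
So (3) is satisfied (T OR F).
Overall = T AND T AND T = true.
Exception (coverage ≥ $500,000) — not satisfied.
Result: main true OR exception false → true.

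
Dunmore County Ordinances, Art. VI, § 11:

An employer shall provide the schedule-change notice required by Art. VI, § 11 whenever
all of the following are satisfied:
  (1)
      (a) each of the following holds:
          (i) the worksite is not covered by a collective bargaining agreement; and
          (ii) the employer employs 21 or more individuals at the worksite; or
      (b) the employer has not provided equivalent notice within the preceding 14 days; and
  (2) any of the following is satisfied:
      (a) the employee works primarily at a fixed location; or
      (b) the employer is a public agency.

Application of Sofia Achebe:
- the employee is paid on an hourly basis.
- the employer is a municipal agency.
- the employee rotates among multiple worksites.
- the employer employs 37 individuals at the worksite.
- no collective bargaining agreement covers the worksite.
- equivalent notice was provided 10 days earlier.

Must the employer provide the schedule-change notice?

(i) no CBA — holds.
(ii) ≥ 21 at site — holds.
(a): T AND T → true.
(b) no recent notice — not satisfied.
(1) = T OR F = true.
(a) fixed location — not satisfied.
(b) public agency — holds.
(2): F OR T → true.
Overall: T AND T → true.

Yes — required.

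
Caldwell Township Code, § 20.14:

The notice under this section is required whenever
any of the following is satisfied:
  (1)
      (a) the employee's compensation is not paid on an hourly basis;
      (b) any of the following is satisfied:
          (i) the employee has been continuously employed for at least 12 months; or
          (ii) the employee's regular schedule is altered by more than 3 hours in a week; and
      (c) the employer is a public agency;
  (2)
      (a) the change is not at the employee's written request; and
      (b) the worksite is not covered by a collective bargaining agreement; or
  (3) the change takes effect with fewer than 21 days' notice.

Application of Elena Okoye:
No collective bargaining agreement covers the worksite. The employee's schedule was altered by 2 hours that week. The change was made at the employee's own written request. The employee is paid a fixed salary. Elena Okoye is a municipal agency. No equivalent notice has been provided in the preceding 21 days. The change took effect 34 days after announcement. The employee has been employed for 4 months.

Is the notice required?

(a) not (hourly-paid) — holds.
(i) tenure ≥ 12 mo. — fails.
(ii) schedule shift > 3h — not satisfied.
(b) = F OR F = false.
(c) public agency — holds.
(1) = T AND F AND T = false.
(a) not employee-requested — not met.
(b) no CBA — holds.
(2): F AND T → false.
(3) < 21 days' notice — not met.
So Overall is not satisfied (F OR F OR F).

No — not required.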